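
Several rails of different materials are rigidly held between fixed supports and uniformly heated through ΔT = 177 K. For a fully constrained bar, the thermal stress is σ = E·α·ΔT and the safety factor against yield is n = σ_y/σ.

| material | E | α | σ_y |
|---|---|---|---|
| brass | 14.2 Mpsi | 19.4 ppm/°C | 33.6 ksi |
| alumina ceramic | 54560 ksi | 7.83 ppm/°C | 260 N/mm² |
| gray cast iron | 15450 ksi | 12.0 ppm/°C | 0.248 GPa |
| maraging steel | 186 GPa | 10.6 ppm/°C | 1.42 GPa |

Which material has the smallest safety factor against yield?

In consistent units (E in GPa, α in ×10⁻⁶/K, σ_y in MPa):
  brass: E = 97.91, α = 19.4, σ_y = 231.7 → σ = 336 MPa, n = 0.689
  alumina ceramic: E = 376.2, α = 7.83, σ_y = 260.0 → σ = 521 MPa, n = 0.499
  gray cast iron: E = 106.5, α = 12.0, σ_y = 248.0 → σ = 226 MPa, n = 1.10
  maraging steel: E = 186.0, α = 10.6, σ_y = 1420 → σ = 349 MPa, n = 4.07
Smallest n: alumina ceramic with n = 0.499.

alumina ceramic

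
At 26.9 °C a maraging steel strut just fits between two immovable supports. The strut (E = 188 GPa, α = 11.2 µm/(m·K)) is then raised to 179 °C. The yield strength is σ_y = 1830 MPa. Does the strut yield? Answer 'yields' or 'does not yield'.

does not yield

ΔT = 152.1 K. Constrained thermal stress σ = E·α·ΔT = 188.0×10³ MPa × 11.2×10⁻⁶ × 152.1 = 320 MPa (compressive).
Compare to σ_y = 1830 MPa: σ < σ_y, so it does not yield.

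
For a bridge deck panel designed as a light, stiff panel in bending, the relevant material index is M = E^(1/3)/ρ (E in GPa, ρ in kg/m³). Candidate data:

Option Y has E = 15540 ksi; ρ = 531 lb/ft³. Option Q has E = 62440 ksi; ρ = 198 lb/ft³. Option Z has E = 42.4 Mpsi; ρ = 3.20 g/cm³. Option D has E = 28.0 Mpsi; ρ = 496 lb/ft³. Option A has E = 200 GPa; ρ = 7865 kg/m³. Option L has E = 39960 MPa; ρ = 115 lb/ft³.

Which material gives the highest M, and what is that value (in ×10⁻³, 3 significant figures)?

Putting every candidate on a common basis:
  option Y: E = 107.1 GPa, ρ = 8506 kg/m³
  option Q: E = 430.5 GPa, ρ = 3172 kg/m³
  option Z: E = 292.3 GPa, ρ = 3200 kg/m³
  option D: E = 193.1 GPa, ρ = 7945 kg/m³
  option A: E = 200.0 GPa, ρ = 7865 kg/m³
  option L: E = 39.96 GPa, ρ = 1842 kg/m³
  option Q: M = 2.38×10⁻³
  option Z: M = 2.07×10⁻³
  option L: M = 1.86×10⁻³
  option A: M = 0.744×10⁻³
  option D: M = 0.727×10⁻³
  option Y: M = 0.558×10⁻³
Highest index: option Q.

option Q, M = 2.38×10⁻³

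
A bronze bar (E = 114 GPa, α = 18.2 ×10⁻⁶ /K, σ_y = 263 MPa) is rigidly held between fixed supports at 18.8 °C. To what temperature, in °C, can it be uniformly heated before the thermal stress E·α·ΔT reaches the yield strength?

E·α·ΔT = 263.0 MPa ⇒ ΔT = 263.0 / (114.0×10³ × 18.2×10⁻⁶) = 126.8 K.
T = 18.8 + 126.8 = 145.6 °C.

146 °C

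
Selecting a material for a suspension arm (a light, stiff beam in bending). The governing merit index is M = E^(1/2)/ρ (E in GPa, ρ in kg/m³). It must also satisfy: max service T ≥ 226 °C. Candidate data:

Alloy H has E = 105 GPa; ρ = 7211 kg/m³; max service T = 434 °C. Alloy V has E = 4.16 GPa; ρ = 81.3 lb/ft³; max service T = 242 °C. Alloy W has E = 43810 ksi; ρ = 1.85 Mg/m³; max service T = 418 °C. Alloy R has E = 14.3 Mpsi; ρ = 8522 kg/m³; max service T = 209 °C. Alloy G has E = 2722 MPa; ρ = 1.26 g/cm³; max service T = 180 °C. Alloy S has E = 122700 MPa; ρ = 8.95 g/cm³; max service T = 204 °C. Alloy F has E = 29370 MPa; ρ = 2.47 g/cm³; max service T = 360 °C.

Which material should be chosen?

Screen on constraints: max service T ≥ 226 °C. Survivors: alloy H, alloy V, alloy W, alloy F.
Convert each candidate to consistent units, then evaluate M:
  alloy H: E = 105.0 GPa, ρ = 7211 kg/m³
  alloy V: E = 4.160 GPa, ρ = 1302 kg/m³
  alloy W: E = 302.1 GPa, ρ = 1850 kg/m³
  alloy F: E = 29.37 GPa, ρ = 2470 kg/m³
  alloy W: M = 9.39×10⁻³
  alloy F: M = 2.19×10⁻³
  alloy V: M = 1.57×10⁻³
  alloy H: M = 1.42×10⁻³
The maximum is for alloy W.

alloy W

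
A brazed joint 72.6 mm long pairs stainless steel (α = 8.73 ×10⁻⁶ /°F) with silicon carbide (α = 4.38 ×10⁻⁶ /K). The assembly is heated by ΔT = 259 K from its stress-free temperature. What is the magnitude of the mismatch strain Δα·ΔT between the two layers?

2.94×10⁻³

stainless steel: α = 8.73×10⁻⁶/°F × 9/5 = 15.7×10⁻⁶/K.
Δα = |15.7 − 4.38|×10⁻⁶/K = 11.3×10⁻⁶/K.
Mismatch strain = Δα·ΔT = 11.3×10⁻⁶ × 259.0 = 2.94×10⁻³.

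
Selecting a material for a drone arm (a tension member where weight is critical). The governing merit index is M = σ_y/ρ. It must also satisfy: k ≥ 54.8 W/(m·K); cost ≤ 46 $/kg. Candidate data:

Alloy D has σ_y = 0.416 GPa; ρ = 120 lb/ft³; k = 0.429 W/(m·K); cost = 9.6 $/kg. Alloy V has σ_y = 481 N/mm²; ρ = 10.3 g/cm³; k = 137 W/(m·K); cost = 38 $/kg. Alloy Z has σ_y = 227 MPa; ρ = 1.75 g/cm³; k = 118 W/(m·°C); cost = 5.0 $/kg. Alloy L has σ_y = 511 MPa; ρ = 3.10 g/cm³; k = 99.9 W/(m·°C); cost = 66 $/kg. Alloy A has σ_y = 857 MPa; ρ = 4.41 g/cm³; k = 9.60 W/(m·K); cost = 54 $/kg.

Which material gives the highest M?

Screen on constraints: k ≥ 54.8 W/(m·K); cost ≤ 46 $/kg. Survivors: alloy V, alloy Z.
Putting every candidate on a common basis:
  alloy V: σ_y = 481.0 MPa, ρ = 10300 kg/m³
  alloy Z: σ_y = 227.0 MPa, ρ = 1750 kg/m³
  alloy Z: M = 130 kN·m/kg
  alloy V: M = 46.7 kN·m/kg
Alloy Z has the largest M.

alloy Z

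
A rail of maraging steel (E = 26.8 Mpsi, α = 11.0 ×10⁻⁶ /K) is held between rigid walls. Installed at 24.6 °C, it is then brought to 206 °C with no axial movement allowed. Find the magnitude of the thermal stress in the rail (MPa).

369 MPa

E = 26.8 Mpsi = 184.8 GPa.
ΔT = 181.4 K. Constrained thermal stress σ = E·α·ΔT = 184.8×10³ MPa × 11.0×10⁻⁶ × 181.4 = 369 MPa (compressive).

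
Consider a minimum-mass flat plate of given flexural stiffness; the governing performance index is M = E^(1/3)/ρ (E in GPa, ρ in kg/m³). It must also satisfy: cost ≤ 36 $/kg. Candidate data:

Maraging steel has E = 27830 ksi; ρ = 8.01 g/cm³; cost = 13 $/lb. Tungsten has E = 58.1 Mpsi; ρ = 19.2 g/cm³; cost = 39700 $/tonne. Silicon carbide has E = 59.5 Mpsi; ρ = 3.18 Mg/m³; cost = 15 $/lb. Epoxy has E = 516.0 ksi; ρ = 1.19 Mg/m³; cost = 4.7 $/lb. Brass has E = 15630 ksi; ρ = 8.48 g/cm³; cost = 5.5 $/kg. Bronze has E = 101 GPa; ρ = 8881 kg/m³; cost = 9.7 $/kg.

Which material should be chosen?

Screen on constraints: cost ≤ 36 $/kg. Survivors: maraging steel, silicon carbide, epoxy, brass, bronze.
In SI units:
  maraging steel: E = 191.9 GPa, ρ = 8010 kg/m³
  silicon carbide: E = 410.2 GPa, ρ = 3180 kg/m³
  epoxy: E = 3.558 GPa, ρ = 1190 kg/m³
  brass: E = 107.8 GPa, ρ = 8480 kg/m³
  bronze: E = 101.0 GPa, ρ = 8881 kg/m³
  silicon carbide: M = 2.34×10⁻³
  epoxy: M = 1.28×10⁻³
  maraging steel: M = 0.720×10⁻³
  brass: M = 0.561×10⁻³
  bronze: M = 0.524×10⁻³
Silicon carbide has the largest M.

silicon carbide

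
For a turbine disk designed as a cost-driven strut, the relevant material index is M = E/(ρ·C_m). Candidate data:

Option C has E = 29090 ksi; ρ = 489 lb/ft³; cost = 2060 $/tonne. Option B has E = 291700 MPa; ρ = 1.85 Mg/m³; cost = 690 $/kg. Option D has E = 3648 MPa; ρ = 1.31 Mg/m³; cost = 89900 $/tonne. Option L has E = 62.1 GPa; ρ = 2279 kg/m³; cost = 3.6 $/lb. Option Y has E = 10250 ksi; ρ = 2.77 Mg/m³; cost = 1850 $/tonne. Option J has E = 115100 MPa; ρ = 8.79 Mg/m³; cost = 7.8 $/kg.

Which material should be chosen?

After converting to SI:
  option C: E = 200.6 GPa, ρ = 7833 kg/m³, cost = 2.060 $/kg
  option B: E = 291.7 GPa, ρ = 1850 kg/m³, cost = 690.0 $/kg
  option D: E = 3.648 GPa, ρ = 1310 kg/m³, cost = 89.90 $/kg
  option L: E = 62.10 GPa, ρ = 2279 kg/m³, cost = 7.937 $/kg
  option Y: E = 70.67 GPa, ρ = 2770 kg/m³, cost = 1.850 $/kg
  option J: E = 115.1 GPa, ρ = 8790 kg/m³, cost = 7.800 $/kg
  option Y: M = 13.8 MN·m per $
  option C: M = 12.4 MN·m per $
  option L: M = 3.43 MN·m per $
  option J: M = 1.68 MN·m per $
  option B: M = 0.229 MN·m per $
  option D: M = 0.0310 MN·m per $
Option Y ranks first.

option Y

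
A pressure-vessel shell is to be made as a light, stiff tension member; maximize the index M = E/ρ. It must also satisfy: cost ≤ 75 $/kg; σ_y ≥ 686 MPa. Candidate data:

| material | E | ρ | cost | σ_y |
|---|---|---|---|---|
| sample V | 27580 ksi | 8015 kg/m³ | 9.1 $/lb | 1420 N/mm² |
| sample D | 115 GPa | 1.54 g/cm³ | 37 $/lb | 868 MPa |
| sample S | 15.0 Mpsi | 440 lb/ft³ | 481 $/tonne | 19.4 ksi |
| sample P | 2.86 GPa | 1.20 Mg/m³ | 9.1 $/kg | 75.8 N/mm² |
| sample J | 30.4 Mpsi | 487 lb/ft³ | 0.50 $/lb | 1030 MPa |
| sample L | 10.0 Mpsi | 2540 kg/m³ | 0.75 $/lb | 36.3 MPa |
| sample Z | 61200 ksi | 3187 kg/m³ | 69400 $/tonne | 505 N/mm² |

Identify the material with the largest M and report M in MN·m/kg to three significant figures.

sample J, M = 26.9 MN·m/kg

Screen on constraints: cost ≤ 75 $/kg; σ_y ≥ 686 MPa. Survivors: sample V, sample J.
After converting to SI:
  sample V: E = 190.2 GPa, ρ = 8015 kg/m³
  sample J: E = 209.6 GPa, ρ = 7801 kg/m³
  sample J: M = 26.9 MN·m/kg
  sample V: M = 23.7 MN·m/kg
Sample J has the largest M.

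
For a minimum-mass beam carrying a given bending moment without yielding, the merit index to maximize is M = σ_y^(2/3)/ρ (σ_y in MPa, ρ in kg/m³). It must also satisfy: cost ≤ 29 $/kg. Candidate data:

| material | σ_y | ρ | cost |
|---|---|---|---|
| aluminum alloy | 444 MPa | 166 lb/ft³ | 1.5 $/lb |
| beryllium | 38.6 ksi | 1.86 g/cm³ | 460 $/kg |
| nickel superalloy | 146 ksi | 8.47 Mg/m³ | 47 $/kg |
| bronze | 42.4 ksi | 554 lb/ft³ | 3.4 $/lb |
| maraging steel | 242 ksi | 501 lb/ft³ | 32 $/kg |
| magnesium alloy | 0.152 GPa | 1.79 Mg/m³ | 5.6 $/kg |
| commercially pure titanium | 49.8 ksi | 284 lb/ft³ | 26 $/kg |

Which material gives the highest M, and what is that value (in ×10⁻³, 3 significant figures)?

Screen on constraints: cost ≤ 29 $/kg. Survivors: aluminum alloy, bronze, magnesium alloy, commercially pure titanium.
After converting to SI:
  aluminum alloy: σ_y = 444.0 MPa, ρ = 2659 kg/m³
  bronze: σ_y = 292.3 MPa, ρ = 8874 kg/m³
  magnesium alloy: σ_y = 152.0 MPa, ρ = 1790 kg/m³
  commercially pure titanium: σ_y = 343.4 MPa, ρ = 4549 kg/m³
  aluminum alloy: M = 21.9×10⁻³
  magnesium alloy: M = 15.9×10⁻³
  commercially pure titanium: M = 10.8×10⁻³
  bronze: M = 4.96×10⁻³
Aluminum alloy ranks first.

aluminum alloy, M = 21.9×10⁻³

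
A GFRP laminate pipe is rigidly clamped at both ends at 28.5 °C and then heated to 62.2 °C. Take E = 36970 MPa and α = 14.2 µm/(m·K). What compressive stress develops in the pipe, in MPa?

17.7 MPa

E = 36970 MPa = 36.97 GPa.
ΔT = 33.70 K. Constrained thermal stress σ = E·α·ΔT = 36.97×10³ MPa × 14.2×10⁻⁶ × 33.70 = 17.7 MPa (compressive).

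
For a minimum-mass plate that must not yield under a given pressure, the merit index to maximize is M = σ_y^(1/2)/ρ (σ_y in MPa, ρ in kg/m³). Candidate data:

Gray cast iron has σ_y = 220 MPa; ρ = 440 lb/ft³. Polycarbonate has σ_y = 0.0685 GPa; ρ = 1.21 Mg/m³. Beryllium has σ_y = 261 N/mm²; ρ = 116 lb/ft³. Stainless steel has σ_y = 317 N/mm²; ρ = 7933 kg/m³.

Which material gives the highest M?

beryllium

Normalizing units and computing the index:
  gray cast iron: σ_y = 220.0 MPa, ρ = 7048 kg/m³
  polycarbonate: σ_y = 68.50 MPa, ρ = 1210 kg/m³
  beryllium: σ_y = 261.0 MPa, ρ = 1858 kg/m³
  stainless steel: σ_y = 317.0 MPa, ρ = 7933 kg/m³
  beryllium: M = 8.69×10⁻³
  polycarbonate: M = 6.84×10⁻³
  stainless steel: M = 2.24×10⁻³
  gray cast iron: M = 2.10×10⁻³
Highest index: beryllium.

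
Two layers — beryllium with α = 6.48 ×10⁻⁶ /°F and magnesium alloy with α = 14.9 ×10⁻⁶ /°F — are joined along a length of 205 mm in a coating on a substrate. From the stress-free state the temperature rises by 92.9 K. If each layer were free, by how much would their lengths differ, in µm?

beryllium: α = 6.48×10⁻⁶/°F × 9/5 = 11.7×10⁻⁶/K.
magnesium alloy: α = 14.9×10⁻⁶/°F × 9/5 = 26.8×10⁻⁶/K.
Δα = |11.7 − 26.8|×10⁻⁶/K = 15.2×10⁻⁶/K.
ΔL_mismatch = Δα·L·ΔT = 15.2×10⁻⁶ × 205.0 mm × 92.9 K = 289 µm.

289 µm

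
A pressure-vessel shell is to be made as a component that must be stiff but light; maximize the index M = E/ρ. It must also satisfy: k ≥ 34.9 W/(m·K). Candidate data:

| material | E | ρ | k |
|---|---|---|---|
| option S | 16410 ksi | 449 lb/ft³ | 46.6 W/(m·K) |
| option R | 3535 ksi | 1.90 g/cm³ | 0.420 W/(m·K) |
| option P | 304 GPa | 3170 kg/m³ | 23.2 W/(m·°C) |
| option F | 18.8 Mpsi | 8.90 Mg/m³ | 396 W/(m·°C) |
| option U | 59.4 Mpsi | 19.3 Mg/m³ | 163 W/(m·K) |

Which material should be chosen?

option U

Screen on constraints: k ≥ 34.9 W/(m·K). Survivors: option S, option F, option U.
Putting every candidate on a common basis:
  option S: E = 113.1 GPa, ρ = 7192 kg/m³
  option F: E = 129.6 GPa, ρ = 8900 kg/m³
  option U: E = 409.5 GPa, ρ = 19300 kg/m³
  option U: M = 21.2 MN·m/kg
  option S: M = 15.7 MN·m/kg
  option F: M = 14.6 MN·m/kg
Option U ranks first.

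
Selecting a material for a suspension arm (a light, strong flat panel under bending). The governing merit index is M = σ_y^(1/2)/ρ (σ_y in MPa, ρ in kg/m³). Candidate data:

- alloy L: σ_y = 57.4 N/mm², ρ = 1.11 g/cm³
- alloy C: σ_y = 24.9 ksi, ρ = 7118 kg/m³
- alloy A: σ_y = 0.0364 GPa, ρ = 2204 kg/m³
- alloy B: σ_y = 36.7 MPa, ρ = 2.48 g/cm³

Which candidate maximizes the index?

After converting to SI:
  alloy L: σ_y = 57.40 MPa, ρ = 1110 kg/m³
  alloy C: σ_y = 171.7 MPa, ρ = 7118 kg/m³
  alloy A: σ_y = 36.40 MPa, ρ = 2204 kg/m³
  alloy B: σ_y = 36.70 MPa, ρ = 2480 kg/m³
  alloy L: M = 6.83×10⁻³
  alloy A: M = 2.74×10⁻³
  alloy B: M = 2.44×10⁻³
  alloy C: M = 1.84×10⁻³
Alloy L ranks first.

alloy L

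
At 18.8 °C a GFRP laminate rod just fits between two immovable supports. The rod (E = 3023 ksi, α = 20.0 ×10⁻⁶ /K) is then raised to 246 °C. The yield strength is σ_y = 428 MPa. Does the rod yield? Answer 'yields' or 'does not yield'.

does not yield

E = 3023 ksi = 20.84 GPa.
ΔT = 227.2 K. Constrained thermal stress σ = E·α·ΔT = 20.84×10³ MPa × 20.0×10⁻⁶ × 227.2 = 94.7 MPa (compressive).
Compare to σ_y = 428 MPa: σ < σ_y, so it does not yield.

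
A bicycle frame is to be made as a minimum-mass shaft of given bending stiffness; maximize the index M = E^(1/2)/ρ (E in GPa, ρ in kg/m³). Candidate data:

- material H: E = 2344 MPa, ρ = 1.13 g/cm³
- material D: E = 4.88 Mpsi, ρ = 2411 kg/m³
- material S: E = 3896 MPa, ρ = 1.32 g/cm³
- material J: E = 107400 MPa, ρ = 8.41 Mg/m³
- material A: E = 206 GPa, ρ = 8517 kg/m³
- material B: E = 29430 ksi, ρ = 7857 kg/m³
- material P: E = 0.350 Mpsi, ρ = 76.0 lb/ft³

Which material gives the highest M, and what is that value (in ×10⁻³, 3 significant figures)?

After converting to SI:
  material H: E = 2.344 GPa, ρ = 1130 kg/m³
  material D: E = 33.65 GPa, ρ = 2411 kg/m³
  material S: E = 3.896 GPa, ρ = 1320 kg/m³
  material J: E = 107.4 GPa, ρ = 8410 kg/m³
  material A: E = 206.0 GPa, ρ = 8517 kg/m³
  material B: E = 202.9 GPa, ρ = 7857 kg/m³
  material P: E = 2.413 GPa, ρ = 1217 kg/m³
  material D: M = 2.41×10⁻³
  material B: M = 1.81×10⁻³
  material A: M = 1.69×10⁻³
  material S: M = 1.50×10⁻³
  material H: M = 1.35×10⁻³
  material P: M = 1.28×10⁻³
  material J: M = 1.23×10⁻³
The maximum is for material D.

material D, M = 2.41×10⁻³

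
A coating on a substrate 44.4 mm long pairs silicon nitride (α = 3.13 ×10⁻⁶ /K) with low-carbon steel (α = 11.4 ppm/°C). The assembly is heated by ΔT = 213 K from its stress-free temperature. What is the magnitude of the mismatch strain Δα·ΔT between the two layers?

1.76×10⁻³

Δα = |3.13 − 11.4|×10⁻⁶/K = 8.27×10⁻⁶/K.
Mismatch strain = Δα·ΔT = 8.27×10⁻⁶ × 213.0 = 1.76×10⁻³.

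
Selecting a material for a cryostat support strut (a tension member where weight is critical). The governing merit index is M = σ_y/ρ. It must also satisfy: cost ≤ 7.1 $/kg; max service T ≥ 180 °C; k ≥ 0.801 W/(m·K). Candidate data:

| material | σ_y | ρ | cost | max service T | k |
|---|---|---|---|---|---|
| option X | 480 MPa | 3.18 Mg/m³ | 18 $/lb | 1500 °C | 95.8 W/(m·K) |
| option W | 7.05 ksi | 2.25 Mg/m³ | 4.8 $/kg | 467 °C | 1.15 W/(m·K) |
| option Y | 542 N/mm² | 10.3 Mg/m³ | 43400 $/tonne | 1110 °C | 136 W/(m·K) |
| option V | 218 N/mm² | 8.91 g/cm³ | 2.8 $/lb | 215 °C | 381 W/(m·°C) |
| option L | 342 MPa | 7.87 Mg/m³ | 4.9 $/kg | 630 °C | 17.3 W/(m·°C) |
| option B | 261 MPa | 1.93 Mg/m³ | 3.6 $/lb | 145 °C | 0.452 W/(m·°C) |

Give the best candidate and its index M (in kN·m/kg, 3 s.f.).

option L, M = 43.5 kN·m/kg

Screen on constraints: cost ≤ 7.1 $/kg; max service T ≥ 180 °C; k ≥ 0.801 W/(m·K). Survivors: option W, option V, option L.
Putting every candidate on a common basis:
  option W: σ_y = 48.61 MPa, ρ = 2250 kg/m³
  option V: σ_y = 218.0 MPa, ρ = 8910 kg/m³
  option L: σ_y = 342.0 MPa, ρ = 7870 kg/m³
  option L: M = 43.5 kN·m/kg
  option V: M = 24.5 kN·m/kg
  option W: M = 21.6 kN·m/kg
The maximum is for option L.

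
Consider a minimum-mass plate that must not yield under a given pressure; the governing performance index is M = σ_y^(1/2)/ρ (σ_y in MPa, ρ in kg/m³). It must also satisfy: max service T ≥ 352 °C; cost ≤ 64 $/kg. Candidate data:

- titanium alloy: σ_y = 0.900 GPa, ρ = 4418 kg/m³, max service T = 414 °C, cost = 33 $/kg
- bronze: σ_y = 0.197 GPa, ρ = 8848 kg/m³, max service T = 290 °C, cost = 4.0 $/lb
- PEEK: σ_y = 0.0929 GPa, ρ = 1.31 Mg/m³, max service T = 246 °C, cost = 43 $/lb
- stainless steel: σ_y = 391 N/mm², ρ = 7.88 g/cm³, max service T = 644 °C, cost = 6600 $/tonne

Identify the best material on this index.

Screen on constraints: max service T ≥ 352 °C; cost ≤ 64 $/kg. Survivors: titanium alloy, stainless steel.
Normalizing units and computing the index:
  titanium alloy: σ_y = 900.0 MPa, ρ = 4418 kg/m³
  stainless steel: σ_y = 391.0 MPa, ρ = 7880 kg/m³
  titanium alloy: M = 6.79×10⁻³
  stainless steel: M = 2.51×10⁻³
Titanium alloy has the largest M.

titanium alloy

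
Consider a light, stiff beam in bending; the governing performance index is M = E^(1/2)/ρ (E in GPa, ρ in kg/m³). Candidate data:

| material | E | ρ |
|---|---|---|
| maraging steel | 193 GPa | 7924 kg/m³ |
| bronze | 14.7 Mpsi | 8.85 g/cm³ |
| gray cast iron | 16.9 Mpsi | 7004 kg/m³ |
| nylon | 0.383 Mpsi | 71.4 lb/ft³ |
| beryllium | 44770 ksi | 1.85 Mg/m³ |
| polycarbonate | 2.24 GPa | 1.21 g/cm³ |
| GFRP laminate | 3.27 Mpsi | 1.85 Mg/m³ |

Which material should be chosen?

After converting to SI:
  maraging steel: E = 193.0 GPa, ρ = 7924 kg/m³
  bronze: E = 101.4 GPa, ρ = 8850 kg/m³
  gray cast iron: E = 116.5 GPa, ρ = 7004 kg/m³
  nylon: E = 2.641 GPa, ρ = 1144 kg/m³
  beryllium: E = 308.7 GPa, ρ = 1850 kg/m³
  polycarbonate: E = 2.240 GPa, ρ = 1210 kg/m³
  GFRP laminate: E = 22.55 GPa, ρ = 1850 kg/m³
  beryllium: M = 9.50×10⁻³
  GFRP laminate: M = 2.57×10⁻³
  maraging steel: M = 1.75×10⁻³
  gray cast iron: M = 1.54×10⁻³
  nylon: M = 1.42×10⁻³
  polycarbonate: M = 1.24×10⁻³
  bronze: M = 1.14×10⁻³
Beryllium has the largest M.

beryllium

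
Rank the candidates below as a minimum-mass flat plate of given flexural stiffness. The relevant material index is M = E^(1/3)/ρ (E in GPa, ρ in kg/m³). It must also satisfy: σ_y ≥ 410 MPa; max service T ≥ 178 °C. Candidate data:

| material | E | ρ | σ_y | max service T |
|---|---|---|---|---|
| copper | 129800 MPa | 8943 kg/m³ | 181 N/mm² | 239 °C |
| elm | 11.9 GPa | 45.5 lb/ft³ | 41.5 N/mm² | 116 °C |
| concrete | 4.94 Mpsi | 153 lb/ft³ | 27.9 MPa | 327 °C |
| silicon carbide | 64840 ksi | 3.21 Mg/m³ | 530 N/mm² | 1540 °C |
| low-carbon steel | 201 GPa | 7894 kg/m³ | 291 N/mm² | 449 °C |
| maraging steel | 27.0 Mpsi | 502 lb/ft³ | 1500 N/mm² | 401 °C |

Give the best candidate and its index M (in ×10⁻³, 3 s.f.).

Screen on constraints: σ_y ≥ 410 MPa; max service T ≥ 178 °C. Survivors: silicon carbide, maraging steel.
Normalizing units and computing the index:
  silicon carbide: E = 447.1 GPa, ρ = 3210 kg/m³
  maraging steel: E = 186.2 GPa, ρ = 8041 kg/m³
  silicon carbide: M = 2.38×10⁻³
  maraging steel: M = 0.710×10⁻³
Silicon carbide ranks first.

silicon carbide, M = 2.38×10⁻³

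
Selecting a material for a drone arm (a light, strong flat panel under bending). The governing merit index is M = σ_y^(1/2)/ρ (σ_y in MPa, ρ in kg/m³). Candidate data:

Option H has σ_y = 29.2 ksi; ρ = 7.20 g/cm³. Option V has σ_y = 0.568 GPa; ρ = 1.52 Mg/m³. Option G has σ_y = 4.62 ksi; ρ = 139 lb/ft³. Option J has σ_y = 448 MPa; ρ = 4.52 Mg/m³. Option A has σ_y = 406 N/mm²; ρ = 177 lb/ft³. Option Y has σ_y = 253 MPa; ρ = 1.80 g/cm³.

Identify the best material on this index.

In SI units:
  option H: σ_y = 201.3 MPa, ρ = 7200 kg/m³
  option V: σ_y = 568.0 MPa, ρ = 1520 kg/m³
  option G: σ_y = 31.85 MPa, ρ = 2227 kg/m³
  option J: σ_y = 448.0 MPa, ρ = 4520 kg/m³
  option A: σ_y = 406.0 MPa, ρ = 2835 kg/m³
  option Y: σ_y = 253.0 MPa, ρ = 1800 kg/m³
  option V: M = 15.7×10⁻³
  option Y: M = 8.84×10⁻³
  option A: M = 7.11×10⁻³
  option J: M = 4.68×10⁻³
  option G: M = 2.53×10⁻³
  option H: M = 1.97×10⁻³
Option V ranks first.

option V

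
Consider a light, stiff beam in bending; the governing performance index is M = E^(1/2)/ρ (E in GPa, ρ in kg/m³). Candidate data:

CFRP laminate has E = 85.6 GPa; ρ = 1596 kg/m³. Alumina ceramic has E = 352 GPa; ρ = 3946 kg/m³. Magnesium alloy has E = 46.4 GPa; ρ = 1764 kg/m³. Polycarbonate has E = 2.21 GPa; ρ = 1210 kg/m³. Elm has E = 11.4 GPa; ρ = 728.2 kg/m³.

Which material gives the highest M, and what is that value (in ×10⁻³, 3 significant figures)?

CFRP laminate, M = 5.80×10⁻³

Per-candidate index values:
  CFRP laminate: M = 5.80×10⁻³
  alumina ceramic: M = 4.75×10⁻³
  elm: M = 4.64×10⁻³
  magnesium alloy: M = 3.86×10⁻³
  polycarbonate: M = 1.23×10⁻³
Highest index: CFRP laminate.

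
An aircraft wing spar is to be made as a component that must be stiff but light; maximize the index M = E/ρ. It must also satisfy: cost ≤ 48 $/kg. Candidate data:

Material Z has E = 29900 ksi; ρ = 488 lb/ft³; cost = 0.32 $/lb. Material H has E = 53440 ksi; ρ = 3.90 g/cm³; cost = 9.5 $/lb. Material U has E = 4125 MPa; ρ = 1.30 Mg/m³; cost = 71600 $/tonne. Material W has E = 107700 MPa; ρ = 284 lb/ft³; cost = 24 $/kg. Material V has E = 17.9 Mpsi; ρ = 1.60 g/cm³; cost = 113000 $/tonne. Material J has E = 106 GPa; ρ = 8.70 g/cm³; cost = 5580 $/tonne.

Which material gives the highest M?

material H

Screen on constraints: cost ≤ 48 $/kg. Survivors: material Z, material H, material W, material J.
Convert each candidate to consistent units, then evaluate M:
  material Z: E = 206.2 GPa, ρ = 7817 kg/m³
  material H: E = 368.5 GPa, ρ = 3900 kg/m³
  material W: E = 107.7 GPa, ρ = 4549 kg/m³
  material J: E = 106.0 GPa, ρ = 8700 kg/m³
  material H: M = 94.5 MN·m/kg
  material Z: M = 26.4 MN·m/kg
  material W: M = 23.7 MN·m/kg
  material J: M = 12.2 MN·m/kg
Highest index: material H.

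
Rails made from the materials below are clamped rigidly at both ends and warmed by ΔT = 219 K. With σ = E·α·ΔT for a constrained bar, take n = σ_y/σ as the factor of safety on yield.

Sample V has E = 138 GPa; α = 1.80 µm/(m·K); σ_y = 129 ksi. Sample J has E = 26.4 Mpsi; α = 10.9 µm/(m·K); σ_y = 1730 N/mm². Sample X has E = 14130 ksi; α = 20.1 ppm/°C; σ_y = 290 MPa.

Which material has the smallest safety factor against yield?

sample X

Per material, after unit conversion:
  sample V: E = 138.0, α = 1.80, σ_y = 889.4 → σ = 54.4 MPa, n = 16.3
  sample J: E = 182.0, α = 10.9, σ_y = 1730 → σ = 435 MPa, n = 3.98
  sample X: E = 97.42, α = 20.1, σ_y = 290.0 → σ = 429 MPa, n = 0.676
Sample X has the lowest safety factor, n = 0.676.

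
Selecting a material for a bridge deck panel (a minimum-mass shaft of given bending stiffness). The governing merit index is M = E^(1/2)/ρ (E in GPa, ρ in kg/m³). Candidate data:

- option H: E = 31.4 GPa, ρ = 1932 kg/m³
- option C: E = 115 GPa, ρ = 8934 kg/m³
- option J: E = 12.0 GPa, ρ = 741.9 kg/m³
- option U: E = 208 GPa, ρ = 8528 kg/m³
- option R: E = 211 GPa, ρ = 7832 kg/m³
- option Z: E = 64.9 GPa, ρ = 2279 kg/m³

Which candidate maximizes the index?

option J

Computing M directly (units already consistent):
  option J: M = 4.67×10⁻³
  option Z: M = 3.53×10⁻³
  option H: M = 2.90×10⁻³
  option R: M = 1.85×10⁻³
  option U: M = 1.69×10⁻³
  option C: M = 1.20×10⁻³
Option J ranks first.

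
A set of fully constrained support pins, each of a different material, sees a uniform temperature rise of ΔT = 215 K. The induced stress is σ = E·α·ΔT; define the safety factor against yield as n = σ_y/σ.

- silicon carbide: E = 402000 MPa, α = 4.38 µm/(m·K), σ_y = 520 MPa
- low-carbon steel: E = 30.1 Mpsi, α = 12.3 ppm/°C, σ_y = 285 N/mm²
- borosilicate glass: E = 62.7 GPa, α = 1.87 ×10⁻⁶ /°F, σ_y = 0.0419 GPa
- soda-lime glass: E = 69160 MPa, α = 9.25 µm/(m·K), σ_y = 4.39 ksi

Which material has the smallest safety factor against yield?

soda-lime glass

With everything in SI (GPa, ×10⁻⁶/K, MPa):
  silicon carbide: E = 402.0, α = 4.38, σ_y = 520.0 → σ = 379 MPa, n = 1.37
  low-carbon steel: E = 207.5, α = 12.3, σ_y = 285.0 → σ = 549 MPa, n = 0.519
  borosilicate glass: E = 62.70, α = 3.37, σ_y = 41.90 → σ = 45.4 MPa, n = 0.923
  soda-lime glass: E = 69.16, α = 9.25, σ_y = 30.27 → σ = 138 MPa, n = 0.220
The minimum is soda-lime glass at n = 0.220.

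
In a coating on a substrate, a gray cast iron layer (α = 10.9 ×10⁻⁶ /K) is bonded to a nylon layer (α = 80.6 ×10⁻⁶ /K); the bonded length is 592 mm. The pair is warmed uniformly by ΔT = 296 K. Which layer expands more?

nylon

α(gray cast iron) = 10.9×10⁻⁶/K vs α(nylon) = 80.6×10⁻⁶/K.
Higher α expands more for the same ΔT: nylon.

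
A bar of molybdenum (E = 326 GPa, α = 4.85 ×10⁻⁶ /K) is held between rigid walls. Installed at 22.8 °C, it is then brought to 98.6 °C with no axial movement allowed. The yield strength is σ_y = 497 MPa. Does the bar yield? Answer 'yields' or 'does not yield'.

does not yield

ΔT = 75.80 K. Constrained thermal stress σ = E·α·ΔT = 326.0×10³ MPa × 4.85×10⁻⁶ × 75.80 = 120 MPa (compressive).
Compare to σ_y = 497 MPa: σ < σ_y, so it does not yield.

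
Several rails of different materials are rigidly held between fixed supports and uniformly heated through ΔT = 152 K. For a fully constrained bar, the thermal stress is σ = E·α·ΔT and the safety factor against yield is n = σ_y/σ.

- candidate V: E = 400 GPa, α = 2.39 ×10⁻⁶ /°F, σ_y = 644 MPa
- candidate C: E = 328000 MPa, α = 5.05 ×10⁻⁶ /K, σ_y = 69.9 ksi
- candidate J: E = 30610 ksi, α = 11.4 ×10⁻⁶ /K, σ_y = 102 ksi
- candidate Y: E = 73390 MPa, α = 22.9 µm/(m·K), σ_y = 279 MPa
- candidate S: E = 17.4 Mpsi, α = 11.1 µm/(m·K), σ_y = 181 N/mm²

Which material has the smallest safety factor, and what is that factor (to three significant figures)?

candidate S, n = 0.894

With everything in SI (GPa, ×10⁻⁶/K, MPa):
  candidate V: E = 400.0, α = 4.30, σ_y = 644.0 → σ = 262 MPa, n = 2.46
  candidate C: E = 328.0, α = 5.05, σ_y = 481.9 → σ = 252 MPa, n = 1.91
  candidate J: E = 211.0, α = 11.4, σ_y = 703.3 → σ = 366 MPa, n = 1.92
  candidate Y: E = 73.39, α = 22.9, σ_y = 279.0 → σ = 255 MPa, n = 1.09
  candidate S: E = 120.0, α = 11.1, σ_y = 181.0 → σ = 202 MPa, n = 0.894
Smallest n: candidate S with n = 0.894.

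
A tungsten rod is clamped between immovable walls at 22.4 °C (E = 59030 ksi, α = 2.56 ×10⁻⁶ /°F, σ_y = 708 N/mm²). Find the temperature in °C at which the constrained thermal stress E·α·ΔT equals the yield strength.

400 °C

E = 59030 ksi = 407.0 GPa.
α = 2.56×10⁻⁶/°F × 9/5 = 4.61×10⁻⁶/K.
σ_y = 708 N/mm² = 708.0 MPa.
E·α·ΔT = 708.0 MPa ⇒ ΔT = 708.0 / (407.0×10³ × 4.61×10⁻⁶) = 377.5 K.
T = 22.4 + 377.5 = 399.9 °C.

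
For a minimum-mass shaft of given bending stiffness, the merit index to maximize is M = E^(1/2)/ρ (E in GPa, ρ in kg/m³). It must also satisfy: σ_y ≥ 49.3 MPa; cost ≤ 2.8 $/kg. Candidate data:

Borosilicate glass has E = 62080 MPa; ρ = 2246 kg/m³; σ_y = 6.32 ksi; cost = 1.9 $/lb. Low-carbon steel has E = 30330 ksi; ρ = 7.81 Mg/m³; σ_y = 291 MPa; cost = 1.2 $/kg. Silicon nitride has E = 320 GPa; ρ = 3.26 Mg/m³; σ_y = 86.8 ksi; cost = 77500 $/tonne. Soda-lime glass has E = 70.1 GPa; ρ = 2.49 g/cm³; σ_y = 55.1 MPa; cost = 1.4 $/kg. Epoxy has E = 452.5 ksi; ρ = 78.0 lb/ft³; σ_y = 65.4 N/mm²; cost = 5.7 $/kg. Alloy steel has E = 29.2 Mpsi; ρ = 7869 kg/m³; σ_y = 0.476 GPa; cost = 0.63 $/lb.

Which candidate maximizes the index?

soda-lime glass

Screen on constraints: σ_y ≥ 49.3 MPa; cost ≤ 2.8 $/kg. Survivors: low-carbon steel, soda-lime glass, alloy steel.
In SI units:
  low-carbon steel: E = 209.1 GPa, ρ = 7810 kg/m³
  soda-lime glass: E = 70.10 GPa, ρ = 2490 kg/m³
  alloy steel: E = 201.3 GPa, ρ = 7869 kg/m³
  soda-lime glass: M = 3.36×10⁻³
  low-carbon steel: M = 1.85×10⁻³
  alloy steel: M = 1.80×10⁻³
Soda-lime glass ranks first.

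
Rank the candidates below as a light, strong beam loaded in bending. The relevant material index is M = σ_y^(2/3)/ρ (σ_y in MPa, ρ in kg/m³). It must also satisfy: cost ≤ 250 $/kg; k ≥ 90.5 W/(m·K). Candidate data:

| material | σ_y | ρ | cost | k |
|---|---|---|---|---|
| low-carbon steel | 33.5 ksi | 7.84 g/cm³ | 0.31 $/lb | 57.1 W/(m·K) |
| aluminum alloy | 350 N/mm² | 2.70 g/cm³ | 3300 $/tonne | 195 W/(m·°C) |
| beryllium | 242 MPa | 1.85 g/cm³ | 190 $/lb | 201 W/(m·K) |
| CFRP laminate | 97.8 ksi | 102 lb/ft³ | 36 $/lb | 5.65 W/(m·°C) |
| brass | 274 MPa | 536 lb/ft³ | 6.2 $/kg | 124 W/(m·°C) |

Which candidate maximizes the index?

aluminum alloy

Screen on constraints: cost ≤ 250 $/kg; k ≥ 90.5 W/(m·K). Survivors: aluminum alloy, brass.
Putting every candidate on a common basis:
  aluminum alloy: σ_y = 350.0 MPa, ρ = 2700 kg/m³
  brass: σ_y = 274.0 MPa, ρ = 8586 kg/m³
  aluminum alloy: M = 18.4×10⁻³
  brass: M = 4.91×10⁻³
Highest index: aluminum alloy.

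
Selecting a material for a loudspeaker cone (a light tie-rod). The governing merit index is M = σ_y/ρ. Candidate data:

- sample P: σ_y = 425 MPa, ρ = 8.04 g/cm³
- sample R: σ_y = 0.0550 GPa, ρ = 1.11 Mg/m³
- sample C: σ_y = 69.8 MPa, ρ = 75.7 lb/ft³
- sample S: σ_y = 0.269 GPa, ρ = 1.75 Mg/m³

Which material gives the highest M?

sample S

In SI units:
  sample P: σ_y = 425.0 MPa, ρ = 8040 kg/m³
  sample R: σ_y = 55.00 MPa, ρ = 1110 kg/m³
  sample C: σ_y = 69.80 MPa, ρ = 1213 kg/m³
  sample S: σ_y = 269.0 MPa, ρ = 1750 kg/m³
  sample S: M = 154 kN·m/kg
  sample C: M = 57.6 kN·m/kg
  sample P: M = 52.9 kN·m/kg
  sample R: M = 49.5 kN·m/kg
The maximum is for sample S.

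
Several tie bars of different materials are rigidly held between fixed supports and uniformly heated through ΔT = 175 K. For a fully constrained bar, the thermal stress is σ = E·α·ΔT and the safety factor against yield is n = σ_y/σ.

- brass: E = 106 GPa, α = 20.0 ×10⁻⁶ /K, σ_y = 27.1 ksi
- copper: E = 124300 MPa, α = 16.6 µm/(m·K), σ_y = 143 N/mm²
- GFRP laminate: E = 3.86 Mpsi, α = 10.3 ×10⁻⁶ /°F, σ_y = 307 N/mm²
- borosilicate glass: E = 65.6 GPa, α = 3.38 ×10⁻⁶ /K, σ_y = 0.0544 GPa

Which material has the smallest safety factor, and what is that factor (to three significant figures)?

copper, n = 0.396

Converting E to GPa, α to ×10⁻⁶/K, σ_y to MPa, then σ and n for each:
  brass: E = 106.0, α = 20.0, σ_y = 186.8 → σ = 371 MPa, n = 0.504
  copper: E = 124.3, α = 16.6, σ_y = 143.0 → σ = 361 MPa, n = 0.396
  GFRP laminate: E = 26.61, α = 18.5, σ_y = 307.0 → σ = 86.3 MPa, n = 3.56
  borosilicate glass: E = 65.60, α = 3.38, σ_y = 54.40 → σ = 38.8 MPa, n = 1.40
Copper has the lowest safety factor, n = 0.396.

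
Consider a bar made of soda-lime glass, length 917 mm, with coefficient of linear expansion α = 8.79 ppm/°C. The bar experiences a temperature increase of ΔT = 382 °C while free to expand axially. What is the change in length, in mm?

ΔL = α·L₀·ΔT = 8.79×10⁻⁶ × 917 mm × 382.0 K = 3.08 mm.

3.08 mm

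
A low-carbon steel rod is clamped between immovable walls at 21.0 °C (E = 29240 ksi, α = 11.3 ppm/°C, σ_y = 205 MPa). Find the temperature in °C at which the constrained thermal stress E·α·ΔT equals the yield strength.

E = 29240 ksi = 201.6 GPa.
E·α·ΔT = 205.0 MPa ⇒ ΔT = 205.0 / (201.6×10³ × 11.3×10⁻⁶) = 89.99 K.
T = 21.0 + 89.99 = 111.0 °C.

111 °C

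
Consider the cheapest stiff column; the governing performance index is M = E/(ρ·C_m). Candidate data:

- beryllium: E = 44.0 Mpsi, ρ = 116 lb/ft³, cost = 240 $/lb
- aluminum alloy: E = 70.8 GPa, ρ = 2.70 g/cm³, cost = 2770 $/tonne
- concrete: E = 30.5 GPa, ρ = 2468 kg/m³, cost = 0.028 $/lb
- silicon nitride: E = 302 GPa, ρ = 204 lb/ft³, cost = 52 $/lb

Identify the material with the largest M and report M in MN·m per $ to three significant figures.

concrete, M = 200 MN·m per $

After converting to SI:
  beryllium: E = 303.4 GPa, ρ = 1858 kg/m³, cost = 529.1 $/kg
  aluminum alloy: E = 70.80 GPa, ρ = 2700 kg/m³, cost = 2.770 $/kg
  concrete: E = 30.50 GPa, ρ = 2468 kg/m³, cost = 0.06173 $/kg
  silicon nitride: E = 302.0 GPa, ρ = 3268 kg/m³, cost = 114.6 $/kg
  concrete: M = 200 MN·m per $
  aluminum alloy: M = 9.47 MN·m per $
  silicon nitride: M = 0.806 MN·m per $
  beryllium: M = 0.309 MN·m per $
The maximum is for concrete.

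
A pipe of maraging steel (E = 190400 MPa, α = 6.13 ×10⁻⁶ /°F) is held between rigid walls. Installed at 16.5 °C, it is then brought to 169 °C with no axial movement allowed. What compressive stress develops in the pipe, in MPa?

320 MPa

E = 190400 MPa = 190.4 GPa.
α = 6.13×10⁻⁶/°F × 9/5 = 11.0×10⁻⁶/K.
ΔT = 152.5 K. Constrained thermal stress σ = E·α·ΔT = 190.4×10³ MPa × 11.0×10⁻⁶ × 152.5 = 320 MPa (compressive).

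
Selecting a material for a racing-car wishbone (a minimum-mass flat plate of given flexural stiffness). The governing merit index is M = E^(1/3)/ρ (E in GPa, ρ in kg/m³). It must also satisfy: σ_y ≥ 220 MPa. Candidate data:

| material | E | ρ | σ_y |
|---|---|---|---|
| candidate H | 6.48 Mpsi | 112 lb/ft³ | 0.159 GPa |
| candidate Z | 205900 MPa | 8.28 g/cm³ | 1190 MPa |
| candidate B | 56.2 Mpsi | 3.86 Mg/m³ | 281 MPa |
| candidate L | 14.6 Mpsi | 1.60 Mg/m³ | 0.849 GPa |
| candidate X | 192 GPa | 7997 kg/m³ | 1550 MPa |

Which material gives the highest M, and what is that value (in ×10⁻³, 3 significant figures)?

candidate L, M = 2.91×10⁻³

Screen on constraints: σ_y ≥ 220 MPa. Survivors: candidate Z, candidate B, candidate L, candidate X.
Convert each candidate to consistent units, then evaluate M:
  candidate Z: E = 205.9 GPa, ρ = 8280 kg/m³
  candidate B: E = 387.5 GPa, ρ = 3860 kg/m³
  candidate L: E = 100.7 GPa, ρ = 1600 kg/m³
  candidate X: E = 192.0 GPa, ρ = 7997 kg/m³
  candidate L: M = 2.91×10⁻³
  candidate B: M = 1.89×10⁻³
  candidate X: M = 0.721×10⁻³
  candidate Z: M = 0.713×10⁻³
Candidate L has the largest M.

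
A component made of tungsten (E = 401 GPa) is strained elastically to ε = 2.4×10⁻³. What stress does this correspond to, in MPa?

962 MPa

σ = E·ε = 401000 MPa × 2.4×10⁻³ = 962 MPa.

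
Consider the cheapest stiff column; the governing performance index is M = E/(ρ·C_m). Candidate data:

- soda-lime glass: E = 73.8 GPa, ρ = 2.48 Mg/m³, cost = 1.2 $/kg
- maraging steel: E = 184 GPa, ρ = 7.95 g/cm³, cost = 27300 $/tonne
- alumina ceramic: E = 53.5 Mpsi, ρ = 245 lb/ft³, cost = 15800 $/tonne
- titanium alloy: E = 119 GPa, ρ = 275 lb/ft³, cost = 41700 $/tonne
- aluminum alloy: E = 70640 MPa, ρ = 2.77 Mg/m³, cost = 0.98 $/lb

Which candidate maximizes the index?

Normalizing units and computing the index:
  soda-lime glass: E = 73.80 GPa, ρ = 2480 kg/m³, cost = 1.200 $/kg
  maraging steel: E = 184.0 GPa, ρ = 7950 kg/m³, cost = 27.30 $/kg
  alumina ceramic: E = 368.9 GPa, ρ = 3925 kg/m³, cost = 15.80 $/kg
  titanium alloy: E = 119.0 GPa, ρ = 4405 kg/m³, cost = 41.70 $/kg
  aluminum alloy: E = 70.64 GPa, ρ = 2770 kg/m³, cost = 2.160 $/kg
  soda-lime glass: M = 24.8 MN·m per $
  aluminum alloy: M = 11.8 MN·m per $
  alumina ceramic: M = 5.95 MN·m per $
  maraging steel: M = 0.848 MN·m per $
  titanium alloy: M = 0.648 MN·m per $
Highest index: soda-lime glass.

soda-lime glass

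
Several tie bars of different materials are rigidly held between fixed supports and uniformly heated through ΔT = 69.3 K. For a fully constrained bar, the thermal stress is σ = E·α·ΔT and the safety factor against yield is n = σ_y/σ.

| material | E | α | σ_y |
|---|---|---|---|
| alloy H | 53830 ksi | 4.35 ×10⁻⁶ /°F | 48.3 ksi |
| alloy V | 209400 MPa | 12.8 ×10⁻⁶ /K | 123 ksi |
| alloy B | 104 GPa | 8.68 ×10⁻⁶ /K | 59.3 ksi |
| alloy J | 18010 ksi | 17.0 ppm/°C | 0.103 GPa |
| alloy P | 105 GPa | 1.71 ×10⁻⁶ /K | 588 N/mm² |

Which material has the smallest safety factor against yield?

Converting E to GPa, α to ×10⁻⁶/K, σ_y to MPa, then σ and n for each:
  alloy H: E = 371.1, α = 7.83, σ_y = 333.0 → σ = 201 MPa, n = 1.65
  alloy V: E = 209.4, α = 12.8, σ_y = 848.1 → σ = 186 MPa, n = 4.57
  alloy B: E = 104.0, α = 8.68, σ_y = 408.9 → σ = 62.6 MPa, n = 6.54
  alloy J: E = 124.2, α = 17.0, σ_y = 103.0 → σ = 146 MPa, n = 0.704
  alloy P: E = 105.0, α = 1.71, σ_y = 588.0 → σ = 12.4 MPa, n = 47.3
Smallest n: alloy J with n = 0.704.

alloy J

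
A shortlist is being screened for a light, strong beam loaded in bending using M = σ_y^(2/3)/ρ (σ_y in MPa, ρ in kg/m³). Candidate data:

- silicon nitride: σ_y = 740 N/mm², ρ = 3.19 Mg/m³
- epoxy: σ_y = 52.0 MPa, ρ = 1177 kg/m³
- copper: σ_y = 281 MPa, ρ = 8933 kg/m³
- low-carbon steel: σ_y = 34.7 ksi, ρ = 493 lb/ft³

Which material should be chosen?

After converting to SI:
  silicon nitride: σ_y = 740.0 MPa, ρ = 3190 kg/m³
  epoxy: σ_y = 52.00 MPa, ρ = 1177 kg/m³
  copper: σ_y = 281.0 MPa, ρ = 8933 kg/m³
  low-carbon steel: σ_y = 239.2 MPa, ρ = 7897 kg/m³
  silicon nitride: M = 25.6×10⁻³
  epoxy: M = 11.8×10⁻³
  low-carbon steel: M = 4.88×10⁻³
  copper: M = 4.80×10⁻³
Silicon nitride has the largest M.

silicon nitride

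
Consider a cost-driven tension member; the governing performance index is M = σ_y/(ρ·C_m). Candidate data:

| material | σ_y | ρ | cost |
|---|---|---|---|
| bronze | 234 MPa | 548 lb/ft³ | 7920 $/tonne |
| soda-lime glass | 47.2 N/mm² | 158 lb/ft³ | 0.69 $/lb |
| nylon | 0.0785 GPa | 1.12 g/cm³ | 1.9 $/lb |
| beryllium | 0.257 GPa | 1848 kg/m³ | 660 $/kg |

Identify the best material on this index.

Putting every candidate on a common basis:
  bronze: σ_y = 234.0 MPa, ρ = 8778 kg/m³, cost = 7.920 $/kg
  soda-lime glass: σ_y = 47.20 MPa, ρ = 2531 kg/m³, cost = 1.521 $/kg
  nylon: σ_y = 78.50 MPa, ρ = 1120 kg/m³, cost = 4.189 $/kg
  beryllium: σ_y = 257.0 MPa, ρ = 1848 kg/m³, cost = 660.0 $/kg
  nylon: M = 16.7 kN·m per $
  soda-lime glass: M = 12.3 kN·m per $
  bronze: M = 3.37 kN·m per $
  beryllium: M = 0.211 kN·m per $
Nylon ranks first.

nylon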